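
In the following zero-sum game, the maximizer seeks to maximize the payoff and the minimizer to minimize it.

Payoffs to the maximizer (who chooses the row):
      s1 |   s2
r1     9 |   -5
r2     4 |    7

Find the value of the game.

Row minima are -5 and 4, so the maximizer's maximin is 4; column maxima are 9 and 7, so the minimizer's minimax is 7. These differ, so the equilibrium is in mixed strategies.
Let the maximizer play r1 with probability p. The minimizer is indifferent when 9p + 4(1−p) = −5p + 7(1−p), giving p = 3/17.
Let the minimizer play s1 with probability q. The maximizer is indifferent when 9q − 5(1−q) = 4q + 7(1−q), giving q = 12/17.
The value is 9·(12/17) + (-5)·(5/17) = 83/17.

83/17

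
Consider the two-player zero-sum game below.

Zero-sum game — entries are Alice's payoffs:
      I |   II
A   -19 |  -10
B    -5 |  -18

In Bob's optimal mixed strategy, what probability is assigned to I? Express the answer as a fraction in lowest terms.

4/11

Row minima are -19 and -18, so Alice's maximin is -18; column maxima are -5 and -10, so Bob's minimax is -10. These differ, so the equilibrium is in mixed strategies.
Let Bob play I with probability q. Alice is indifferent when −19q − 10(1−q) = −5q − 18(1−q), giving q = 4/11.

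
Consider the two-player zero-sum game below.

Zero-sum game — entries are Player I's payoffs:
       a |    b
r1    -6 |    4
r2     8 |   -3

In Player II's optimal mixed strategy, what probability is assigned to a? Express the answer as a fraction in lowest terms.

Row minima are -6 and -3, so Player I's maximin is -3; column maxima are 8 and 4, so Player II's minimax is 4. These differ, so the equilibrium is in mixed strategies.
Let Player II play a with probability q. Player I is indifferent when −6q + 4(1−q) = 8q − 3(1−q), giving q = 1/3.

1/3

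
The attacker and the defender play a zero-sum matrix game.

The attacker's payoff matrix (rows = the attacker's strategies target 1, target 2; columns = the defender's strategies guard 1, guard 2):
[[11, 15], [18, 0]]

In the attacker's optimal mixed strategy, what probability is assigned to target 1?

9/11

Row minima are 11 and 0, so the attacker's maximin is 11; column maxima are 18 and 15, so the defender's minimax is 15. These differ, so the equilibrium is in mixed strategies.
Let the attacker play target 1 with probability p. The defender is indifferent when 11p + 18(1−p) = 15p, giving p = 9/11.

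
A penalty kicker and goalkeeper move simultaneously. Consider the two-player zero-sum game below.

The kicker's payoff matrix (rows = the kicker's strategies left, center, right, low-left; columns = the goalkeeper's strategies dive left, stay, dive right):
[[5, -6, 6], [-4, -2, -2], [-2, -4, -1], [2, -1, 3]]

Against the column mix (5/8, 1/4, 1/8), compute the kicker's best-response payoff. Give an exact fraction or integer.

left: (5)·(5/8) + (-6)·(1/4) + (6)·(1/8) = 19/8.
center: (-4)·(5/8) + (-2)·(1/4) + (-2)·(1/8) = -13/4.
right: (-2)·(5/8) + (-4)·(1/4) + (-1)·(1/8) = -19/8.
low-left: (2)·(5/8) + (-1)·(1/4) + (3)·(1/8) = 11/8.
The best pure response is left with expected payoff 19/8.

19/8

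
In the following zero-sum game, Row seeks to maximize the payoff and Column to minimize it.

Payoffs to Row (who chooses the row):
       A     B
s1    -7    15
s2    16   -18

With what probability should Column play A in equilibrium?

Row minima are -7 and -18, so Row's maximin is -7; column maxima are 16 and 15, so Column's minimax is 15. These differ, so the equilibrium is in mixed strategies.
Let Column play A with probability q. Row is indifferent when −7q + 15(1−q) = 16q − 18(1−q), giving q = 33/56.

33/56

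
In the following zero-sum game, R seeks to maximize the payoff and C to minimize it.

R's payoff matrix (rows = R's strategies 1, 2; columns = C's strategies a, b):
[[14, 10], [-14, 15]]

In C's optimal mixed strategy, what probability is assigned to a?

5/33

Row minima are 10 and -14, so R's maximin is 10; column maxima are 14 and 15, so C's minimax is 14. These differ, so the equilibrium is in mixed strategies.
Let C play a with probability q. R is indifferent when 14q + 10(1−q) = −14q + 15(1−q), giving q = 5/33.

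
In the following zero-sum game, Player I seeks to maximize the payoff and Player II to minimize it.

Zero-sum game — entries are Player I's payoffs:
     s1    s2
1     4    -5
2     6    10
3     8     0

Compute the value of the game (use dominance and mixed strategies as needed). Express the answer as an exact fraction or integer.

20/3

Row 1 is strictly dominated by row 3, so Player I never plays it.
The remaining 2×2 game on (2, 3) × (s1, s2) has no saddle point. Let Player I play 2 with probability p; indifference gives 6p + 8(1−p) = 10p, so p = 2/3.
Similarly Player II's optimal q on s1 is 5/6, and the value is 6·(5/6) + (10)·(1/6) = 20/3.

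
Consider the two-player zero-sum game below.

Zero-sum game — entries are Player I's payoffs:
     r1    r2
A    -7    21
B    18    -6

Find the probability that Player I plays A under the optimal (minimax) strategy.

Row minima are -7 and -6, so Player I's maximin is -6; column maxima are 18 and 21, so Player II's minimax is 18. These differ, so the equilibrium is in mixed strategies.
Let Player I play A with probability p. Player II is indifferent when −7p + 18(1−p) = 21p − 6(1−p), giving p = 6/13.

6/13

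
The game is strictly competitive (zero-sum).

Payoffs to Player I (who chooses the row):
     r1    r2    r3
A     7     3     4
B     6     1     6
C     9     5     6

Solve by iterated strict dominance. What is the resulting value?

5

Column r1 is strictly dominated by r2 for Player II (3<7, 1<6, 5<9); eliminate r1.
Row A is strictly dominated by row C (5>3, 6>4); eliminate A.
Column r3 is strictly dominated by r2 for Player II (1<6, 5<6); eliminate r3.
Row B is strictly dominated by row C (5>1); eliminate B.
Only (C, r2) remains, with payoff 5.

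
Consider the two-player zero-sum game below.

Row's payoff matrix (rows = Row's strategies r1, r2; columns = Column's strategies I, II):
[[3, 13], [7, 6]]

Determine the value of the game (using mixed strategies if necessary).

Row minima are 3 and 6, so Row's maximin is 6; column maxima are 7 and 13, so Column's minimax is 7. These differ, so the equilibrium is in mixed strategies.
Let Row play r1 with probability p. Column is indifferent when 3p + 7(1−p) = 13p + 6(1−p), giving p = 1/11.
Let Column play I with probability q. Row is indifferent when 3q + 13(1−q) = 7q + 6(1−q), giving q = 7/11.
The value is 3·(7/11) + (13)·(4/11) = 73/11.

73/11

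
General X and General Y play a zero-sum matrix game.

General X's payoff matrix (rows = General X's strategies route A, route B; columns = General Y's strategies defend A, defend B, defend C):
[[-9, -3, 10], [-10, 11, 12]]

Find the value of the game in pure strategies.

-9

Row minima: -9, -10 → General X's maximin is -9.
Column maxima: -9, 11, 12 → General Y's minimax is -9.
They coincide at (route A, defend A), so the value is -9.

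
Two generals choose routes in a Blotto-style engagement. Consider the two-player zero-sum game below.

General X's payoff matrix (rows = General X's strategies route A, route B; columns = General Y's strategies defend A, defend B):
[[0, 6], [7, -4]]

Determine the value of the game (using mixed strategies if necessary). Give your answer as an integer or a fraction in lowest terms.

Row minima are 0 and -4, so General X's maximin is 0; column maxima are 7 and 6, so General Y's minimax is 6. These differ, so the equilibrium is in mixed strategies.
Let General X play route A with probability p. General Y is indifferent when 7(1−p) = 6p − 4(1−p), giving p = 11/17.
Let General Y play defend A with probability q. General X is indifferent when 6(1−q) = 7q − 4(1−q), giving q = 10/17.
The value is 0·(10/17) + (6)·(7/17) = 42/17.

42/17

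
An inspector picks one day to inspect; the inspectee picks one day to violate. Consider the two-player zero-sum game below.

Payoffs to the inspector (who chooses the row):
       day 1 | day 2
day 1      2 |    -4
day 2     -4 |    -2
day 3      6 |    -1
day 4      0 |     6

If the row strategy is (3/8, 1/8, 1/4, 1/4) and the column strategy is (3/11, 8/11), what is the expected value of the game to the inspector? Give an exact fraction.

5/44

Against (3/11, 8/11), each row's expected payoff is day 1: -26/11; day 2: -28/11; day 3: 10/11; day 4: 48/11.
Taking the (3/8, 1/8, 1/4, 1/4)-weighted average: (3/8)·(-26/11) + (1/8)·(-28/11) + (1/4)·(10/11) + (1/4)·(48/11) = 5/44.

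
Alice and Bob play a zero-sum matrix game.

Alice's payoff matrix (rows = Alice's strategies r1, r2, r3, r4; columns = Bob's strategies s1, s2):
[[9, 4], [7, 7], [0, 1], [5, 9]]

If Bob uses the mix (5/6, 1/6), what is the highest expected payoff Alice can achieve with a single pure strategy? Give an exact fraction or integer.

49/6

r1: (9)·(5/6) + (4)·(1/6) = 49/6.
r2: (7)·(5/6) + (7)·(1/6) = 7.
r3: (0)·(5/6) + (1)·(1/6) = 1/6.
r4: (5)·(5/6) + (9)·(1/6) = 17/3.
The best pure response is r1 with expected payoff 49/6.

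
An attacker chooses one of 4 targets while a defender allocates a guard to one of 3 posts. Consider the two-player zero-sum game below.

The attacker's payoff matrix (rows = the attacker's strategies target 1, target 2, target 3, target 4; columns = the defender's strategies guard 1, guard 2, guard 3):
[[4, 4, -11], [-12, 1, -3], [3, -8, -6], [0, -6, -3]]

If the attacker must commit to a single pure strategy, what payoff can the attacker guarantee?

The worst-case payoff for each row is target 1: -11, target 2: -12, target 3: -8, target 4: -6.
The best of these is -6.

-6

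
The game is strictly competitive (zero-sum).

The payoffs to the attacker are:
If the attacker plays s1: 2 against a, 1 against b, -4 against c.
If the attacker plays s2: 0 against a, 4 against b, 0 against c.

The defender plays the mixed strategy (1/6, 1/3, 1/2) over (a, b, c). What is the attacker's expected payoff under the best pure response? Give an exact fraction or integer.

s1: (2)·(1/6) + (1)·(1/3) + (-4)·(1/2) = -4/3.
s2: (0)·(1/6) + (4)·(1/3) + (0)·(1/2) = 4/3.
The best pure response is s2 with expected payoff 4/3.

4/3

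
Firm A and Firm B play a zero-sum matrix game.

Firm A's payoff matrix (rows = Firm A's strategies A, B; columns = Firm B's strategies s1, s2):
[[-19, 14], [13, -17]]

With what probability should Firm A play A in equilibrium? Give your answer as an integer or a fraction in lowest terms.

10/21

Row minima are -19 and -17, so Firm A's maximin is -17; column maxima are 13 and 14, so Firm B's minimax is 13. These differ, so the equilibrium is in mixed strategies.
Let Firm A play A with probability p. Firm B is indifferent when −19p + 13(1−p) = 14p − 17(1−p), giving p = 10/21.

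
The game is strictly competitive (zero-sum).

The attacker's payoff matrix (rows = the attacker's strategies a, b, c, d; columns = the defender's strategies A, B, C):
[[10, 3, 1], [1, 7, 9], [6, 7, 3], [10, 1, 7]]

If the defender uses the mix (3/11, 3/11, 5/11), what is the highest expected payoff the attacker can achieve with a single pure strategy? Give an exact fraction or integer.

69/11

a: (10)·(3/11) + (3)·(3/11) + (1)·(5/11) = 4.
b: (1)·(3/11) + (7)·(3/11) + (9)·(5/11) = 69/11.
c: (6)·(3/11) + (7)·(3/11) + (3)·(5/11) = 54/11.
d: (10)·(3/11) + (1)·(3/11) + (7)·(5/11) = 68/11.
The best pure response is b with expected payoff 69/11.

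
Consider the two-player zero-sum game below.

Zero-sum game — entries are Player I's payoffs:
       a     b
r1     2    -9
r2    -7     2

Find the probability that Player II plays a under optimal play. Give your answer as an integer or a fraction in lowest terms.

Row minima are -9 and -7, so Player I's maximin is -7; column maxima are 2 and 2, so Player II's minimax is 2. These differ, so the equilibrium is in mixed strategies.
Let Player II play a with probability q. Player I is indifferent when 2q − 9(1−q) = −7q + 2(1−q), giving q = 11/20.

11/20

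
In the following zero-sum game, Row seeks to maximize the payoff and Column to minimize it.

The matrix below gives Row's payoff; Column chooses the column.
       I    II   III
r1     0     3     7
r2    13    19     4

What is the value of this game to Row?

91/16

Column II is strictly dominated by I for Column (it gives Row more in every row).
The remaining 2×2 game on (r1, r2) × (I, III) has no saddle point. Let Row play r1 with probability p; indifference gives 13(1−p) = 7p + 4(1−p), so p = 9/16.
Similarly Column's optimal q on I is 3/16, and the value is 0·(3/16) + (7)·(13/16) = 91/16.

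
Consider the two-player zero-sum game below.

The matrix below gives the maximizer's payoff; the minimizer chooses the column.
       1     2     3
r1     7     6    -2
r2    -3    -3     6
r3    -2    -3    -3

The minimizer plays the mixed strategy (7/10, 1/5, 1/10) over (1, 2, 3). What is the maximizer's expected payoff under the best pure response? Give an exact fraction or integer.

r1: (7)·(7/10) + (6)·(1/5) + (-2)·(1/10) = 59/10.
r2: (-3)·(7/10) + (-3)·(1/5) + (6)·(1/10) = -21/10.
r3: (-2)·(7/10) + (-3)·(1/5) + (-3)·(1/10) = -23/10.
The best pure response is r1 with expected payoff 59/10.

59/10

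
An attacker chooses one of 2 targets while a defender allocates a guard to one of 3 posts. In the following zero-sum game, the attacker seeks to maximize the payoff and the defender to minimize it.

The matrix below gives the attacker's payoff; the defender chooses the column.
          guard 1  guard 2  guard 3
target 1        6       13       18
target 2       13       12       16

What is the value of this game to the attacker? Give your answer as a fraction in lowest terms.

Column guard 3 is strictly dominated by guard 2 for the defender (it gives the attacker more in every row).
The remaining 2×2 game on (target 1, target 2) × (guard 1, guard 2) has no saddle point. Let the attacker play target 1 with probability p; indifference gives 6p + 13(1−p) = 13p + 12(1−p), so p = 1/8.
Similarly the defender's optimal q on guard 1 is 1/8, and the value is 6·(1/8) + (13)·(7/8) = 97/8.

97/8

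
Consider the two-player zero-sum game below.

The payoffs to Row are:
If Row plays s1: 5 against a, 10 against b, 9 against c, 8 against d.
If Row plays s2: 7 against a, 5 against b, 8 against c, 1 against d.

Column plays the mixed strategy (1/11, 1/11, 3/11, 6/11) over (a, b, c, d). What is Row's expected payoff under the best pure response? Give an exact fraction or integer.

90/11

s1: (5)·(1/11) + (10)·(1/11) + (9)·(3/11) + (8)·(6/11) = 90/11.
s2: (7)·(1/11) + (5)·(1/11) + (8)·(3/11) + (1)·(6/11) = 42/11.
The best pure response is s1 with expected payoff 90/11.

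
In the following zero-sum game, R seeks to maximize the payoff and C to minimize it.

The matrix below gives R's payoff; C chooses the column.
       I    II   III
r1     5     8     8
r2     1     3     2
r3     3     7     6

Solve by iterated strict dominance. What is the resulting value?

5

Column III is strictly dominated by I for C (5<8, 1<2, 3<6); eliminate III.
Column II is strictly dominated by I for C (5<8, 1<3, 3<7); eliminate II.
Row r2 is strictly dominated by row r1 (5>1); eliminate r2.
Row r3 is strictly dominated by row r1 (5>3); eliminate r3.
Only (r1, I) remains, with payoff 5.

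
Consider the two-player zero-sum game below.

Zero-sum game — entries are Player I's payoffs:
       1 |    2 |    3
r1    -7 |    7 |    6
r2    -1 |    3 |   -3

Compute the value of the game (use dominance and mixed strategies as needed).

-9/5

Column 2 is strictly dominated by 3 for Player II (it gives Player I more in every row).
The remaining 2×2 game on (r1, r2) × (1, 3) has no saddle point. Let Player I play r1 with probability p; indifference gives −7p − (1−p) = 6p − 3(1−p), so p = 2/15.
Similarly Player II's optimal q on 1 is 3/5, and the value is -7·(3/5) + (6)·(2/5) = -9/5.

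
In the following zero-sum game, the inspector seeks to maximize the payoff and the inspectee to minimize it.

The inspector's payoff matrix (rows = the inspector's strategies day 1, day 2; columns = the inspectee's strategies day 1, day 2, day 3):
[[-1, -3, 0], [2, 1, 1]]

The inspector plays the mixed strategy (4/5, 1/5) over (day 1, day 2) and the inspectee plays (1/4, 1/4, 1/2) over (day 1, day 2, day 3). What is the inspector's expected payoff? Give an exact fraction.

Against (1/4, 1/4, 1/2), each row's expected payoff is day 1: -1; day 2: 5/4.
Taking the (4/5, 1/5)-weighted average: (4/5)·(-1) + (1/5)·(5/4) = -11/20.

-11/20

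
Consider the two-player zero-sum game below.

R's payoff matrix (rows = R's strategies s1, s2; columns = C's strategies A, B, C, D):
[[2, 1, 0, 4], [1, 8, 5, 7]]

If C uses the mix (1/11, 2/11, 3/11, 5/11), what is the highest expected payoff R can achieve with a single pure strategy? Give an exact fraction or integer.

s1: (2)·(1/11) + (1)·(2/11) + (0)·(3/11) + (4)·(5/11) = 24/11.
s2: (1)·(1/11) + (8)·(2/11) + (5)·(3/11) + (7)·(5/11) = 67/11.
The best pure response is s2 with expected payoff 67/11.

67/11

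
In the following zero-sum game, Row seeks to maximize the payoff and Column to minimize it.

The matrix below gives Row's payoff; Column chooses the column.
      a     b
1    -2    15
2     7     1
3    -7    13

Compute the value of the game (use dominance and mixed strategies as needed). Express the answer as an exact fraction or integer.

107/23

Row 3 is strictly dominated by row 1, so Row never plays it.
The remaining 2×2 game on (1, 2) × (a, b) has no saddle point. Let Row play 1 with probability p; indifference gives −2p + 7(1−p) = 15p + (1−p), so p = 6/23.
Similarly Column's optimal q on a is 14/23, and the value is -2·(14/23) + (15)·(9/23) = 107/23.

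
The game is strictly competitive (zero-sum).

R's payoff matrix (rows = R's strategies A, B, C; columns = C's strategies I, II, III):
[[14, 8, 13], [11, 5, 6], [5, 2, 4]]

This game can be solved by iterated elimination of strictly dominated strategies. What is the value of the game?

8

Row B is strictly dominated by row A (14>11, 8>5, 13>6); eliminate B.
Row C is strictly dominated by row A (14>5, 8>2, 13>4); eliminate C.
Column I is strictly dominated by II for C (8<14); eliminate I.
Column III is strictly dominated by II for C (8<13); eliminate III.
Only (A, II) remains, with payoff 8.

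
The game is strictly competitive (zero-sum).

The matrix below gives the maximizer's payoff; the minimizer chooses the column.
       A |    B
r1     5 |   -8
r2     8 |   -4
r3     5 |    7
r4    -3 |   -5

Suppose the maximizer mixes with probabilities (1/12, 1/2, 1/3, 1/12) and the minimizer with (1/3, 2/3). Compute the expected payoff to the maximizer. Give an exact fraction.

13/9

Against (1/3, 2/3), each row's expected payoff is r1: -11/3; r2: 0; r3: 19/3; r4: -13/3.
Taking the (1/12, 1/2, 1/3, 1/12)-weighted average: (1/12)·(-11/3) + (1/2)·(0) + (1/3)·(19/3) + (1/12)·(-13/3) = 13/9.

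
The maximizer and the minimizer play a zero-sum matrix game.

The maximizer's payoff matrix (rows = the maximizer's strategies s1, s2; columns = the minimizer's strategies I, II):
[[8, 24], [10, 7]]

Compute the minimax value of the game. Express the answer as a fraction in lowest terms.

Row minima are 8 and 7, so the maximizer's maximin is 8; column maxima are 10 and 24, so the minimizer's minimax is 10. These differ, so the equilibrium is in mixed strategies.
Let the maximizer play s1 with probability p. The minimizer is indifferent when 8p + 10(1−p) = 24p + 7(1−p), giving p = 3/19.
Let the minimizer play I with probability q. The maximizer is indifferent when 8q + 24(1−q) = 10q + 7(1−q), giving q = 17/19.
The value is 8·(17/19) + (24)·(2/19) = 184/19.

184/19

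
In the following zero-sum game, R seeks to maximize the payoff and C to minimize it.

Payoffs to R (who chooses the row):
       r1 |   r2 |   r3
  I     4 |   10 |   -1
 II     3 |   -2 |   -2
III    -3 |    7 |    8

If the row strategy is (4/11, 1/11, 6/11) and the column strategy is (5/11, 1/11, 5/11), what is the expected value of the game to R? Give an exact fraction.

Against (5/11, 1/11, 5/11), each row's expected payoff is I: 25/11; II: 3/11; III: 32/11.
Taking the (4/11, 1/11, 6/11)-weighted average: (4/11)·(25/11) + (1/11)·(3/11) + (6/11)·(32/11) = 295/121.

295/121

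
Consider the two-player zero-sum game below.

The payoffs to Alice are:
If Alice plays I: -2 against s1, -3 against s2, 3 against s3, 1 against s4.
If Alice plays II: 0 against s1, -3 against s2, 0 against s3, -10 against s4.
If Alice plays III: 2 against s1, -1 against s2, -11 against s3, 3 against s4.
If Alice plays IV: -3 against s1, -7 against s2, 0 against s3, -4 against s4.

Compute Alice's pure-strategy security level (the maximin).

The worst-case payoff for each row is I: -3, II: -10, III: -11, IV: -7.
The best of these is -3.

-3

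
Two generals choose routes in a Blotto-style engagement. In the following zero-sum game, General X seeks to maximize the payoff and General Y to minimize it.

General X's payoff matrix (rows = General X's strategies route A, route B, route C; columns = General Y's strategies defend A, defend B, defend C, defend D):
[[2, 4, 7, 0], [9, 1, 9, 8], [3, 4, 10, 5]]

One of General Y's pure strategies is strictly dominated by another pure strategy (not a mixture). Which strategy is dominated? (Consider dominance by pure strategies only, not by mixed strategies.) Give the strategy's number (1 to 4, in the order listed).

General Y prefers columns that give General X less. Compare defend C with defend B: 4 < 7, 1 < 9, 4 < 10.
So defend B strictly dominates defend C for General Y; defend C is strictly dominated.

3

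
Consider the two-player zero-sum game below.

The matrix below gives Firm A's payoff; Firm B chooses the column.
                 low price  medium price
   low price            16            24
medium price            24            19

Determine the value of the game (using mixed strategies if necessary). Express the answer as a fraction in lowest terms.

Row minima are 16 and 19, so Firm A's maximin is 19; column maxima are 24 and 24, so Firm B's minimax is 24. These differ, so the equilibrium is in mixed strategies.
Let Firm A play low price with probability p. Firm B is indifferent when 16p + 24(1−p) = 24p + 19(1−p), giving p = 5/13.
Let Firm B play low price with probability q. Firm A is indifferent when 16q + 24(1−q) = 24q + 19(1−q), giving q = 5/13.
The value is 16·(5/13) + (24)·(8/13) = 272/13.

272/13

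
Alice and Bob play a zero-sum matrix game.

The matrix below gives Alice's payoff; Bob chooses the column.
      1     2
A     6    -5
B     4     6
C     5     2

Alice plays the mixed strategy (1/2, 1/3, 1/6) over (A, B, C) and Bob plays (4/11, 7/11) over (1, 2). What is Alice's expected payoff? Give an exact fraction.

Against (4/11, 7/11), each row's expected payoff is A: -1; B: 58/11; C: 34/11.
Taking the (1/2, 1/3, 1/6)-weighted average: (1/2)·(-1) + (1/3)·(58/11) + (1/6)·(34/11) = 39/22.

39/22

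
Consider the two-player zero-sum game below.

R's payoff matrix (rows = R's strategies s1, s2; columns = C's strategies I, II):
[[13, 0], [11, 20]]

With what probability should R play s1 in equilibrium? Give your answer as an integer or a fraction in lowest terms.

9/22

Row minima are 0 and 11, so R's maximin is 11; column maxima are 13 and 20, so C's minimax is 13. These differ, so the equilibrium is in mixed strategies.
Let R play s1 with probability p. C is indifferent when 13p + 11(1−p) = 20(1−p), giving p = 9/22.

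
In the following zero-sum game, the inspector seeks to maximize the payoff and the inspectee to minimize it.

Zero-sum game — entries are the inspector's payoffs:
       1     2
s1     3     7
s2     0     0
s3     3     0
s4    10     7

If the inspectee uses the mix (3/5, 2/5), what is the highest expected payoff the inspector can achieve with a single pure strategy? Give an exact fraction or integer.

s1: (3)·(3/5) + (7)·(2/5) = 23/5.
s2: (0)·(3/5) + (0)·(2/5) = 0.
s3: (3)·(3/5) + (0)·(2/5) = 9/5.
s4: (10)·(3/5) + (7)·(2/5) = 44/5.
The best pure response is s4 with expected payoff 44/5.

44/5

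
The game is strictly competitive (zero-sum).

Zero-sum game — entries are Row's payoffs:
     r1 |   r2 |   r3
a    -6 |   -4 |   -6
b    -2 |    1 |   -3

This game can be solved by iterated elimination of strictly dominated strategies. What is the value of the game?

Column r2 is strictly dominated by r1 for Column (-6<-4, -2<1); eliminate r2.
Row a is strictly dominated by row b (-2>-6, -3>-6); eliminate a.
Column r1 is strictly dominated by r3 for Column (-3<-2); eliminate r1.
Only (b, r3) remains, with payoff -3.

-3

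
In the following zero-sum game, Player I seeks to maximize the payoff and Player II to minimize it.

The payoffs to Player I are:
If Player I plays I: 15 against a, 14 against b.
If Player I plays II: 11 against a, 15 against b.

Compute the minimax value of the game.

71/5

Row minima are 14 and 11, so Player I's maximin is 14; column maxima are 15 and 15, so Player II's minimax is 15. These differ, so the equilibrium is in mixed strategies.
Let Player I play I with probability p. Player II is indifferent when 15p + 11(1−p) = 14p + 15(1−p), giving p = 4/5.
Let Player II play a with probability q. Player I is indifferent when 15q + 14(1−q) = 11q + 15(1−q), giving q = 1/5.
The value is 15·(1/5) + (14)·(4/5) = 71/5.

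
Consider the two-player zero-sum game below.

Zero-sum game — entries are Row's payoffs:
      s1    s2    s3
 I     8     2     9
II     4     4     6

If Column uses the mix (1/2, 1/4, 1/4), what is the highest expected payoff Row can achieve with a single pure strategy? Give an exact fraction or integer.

I: (8)·(1/2) + (2)·(1/4) + (9)·(1/4) = 27/4.
II: (4)·(1/2) + (4)·(1/4) + (6)·(1/4) = 9/2.
The best pure response is I with expected payoff 27/4.

27/4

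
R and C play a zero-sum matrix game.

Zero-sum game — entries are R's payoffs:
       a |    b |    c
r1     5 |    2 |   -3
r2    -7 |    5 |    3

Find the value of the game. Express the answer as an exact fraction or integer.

Column b is strictly dominated by c for C (it gives R more in every row).
The remaining 2×2 game on (r1, r2) × (a, c) has no saddle point. Let R play r1 with probability p; indifference gives 5p − 7(1−p) = −3p + 3(1−p), so p = 5/9.
Similarly C's optimal q on a is 1/3, and the value is 5·(1/3) + (-3)·(2/3) = -1/3.

-1/3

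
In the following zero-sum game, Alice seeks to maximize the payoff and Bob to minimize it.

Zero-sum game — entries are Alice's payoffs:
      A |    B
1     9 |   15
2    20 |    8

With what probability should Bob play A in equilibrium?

7/18

Row minima are 9 and 8, so Alice's maximin is 9; column maxima are 20 and 15, so Bob's minimax is 15. These differ, so the equilibrium is in mixed strategies.
Let Bob play A with probability q. Alice is indifferent when 9q + 15(1−q) = 20q + 8(1−q), giving q = 7/18.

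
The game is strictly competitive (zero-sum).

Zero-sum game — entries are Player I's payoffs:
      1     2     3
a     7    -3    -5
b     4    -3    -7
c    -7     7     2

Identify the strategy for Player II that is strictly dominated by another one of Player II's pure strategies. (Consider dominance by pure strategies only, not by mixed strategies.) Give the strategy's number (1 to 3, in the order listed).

2

Player II prefers columns that give Player I less. Compare 2 with 3: -5 < -3, -7 < -3, 2 < 7.
So 3 strictly dominates 2 for Player II; 2 is strictly dominated.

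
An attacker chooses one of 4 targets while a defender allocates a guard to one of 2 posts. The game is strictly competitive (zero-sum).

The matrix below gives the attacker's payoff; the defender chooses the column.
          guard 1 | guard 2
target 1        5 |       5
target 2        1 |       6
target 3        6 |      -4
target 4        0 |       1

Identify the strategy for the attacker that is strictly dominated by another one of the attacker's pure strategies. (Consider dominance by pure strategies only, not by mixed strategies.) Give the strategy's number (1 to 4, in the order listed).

Compare target 4 with target 1: 5 > 0, 5 > 1.
So target 1 strictly dominates target 4 for the attacker; target 4 is strictly dominated.

4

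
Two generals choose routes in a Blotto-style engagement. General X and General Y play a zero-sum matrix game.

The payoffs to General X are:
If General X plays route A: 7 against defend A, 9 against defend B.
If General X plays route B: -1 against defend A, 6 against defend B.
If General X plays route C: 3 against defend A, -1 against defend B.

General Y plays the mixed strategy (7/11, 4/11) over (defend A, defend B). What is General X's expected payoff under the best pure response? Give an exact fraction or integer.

85/11

route A: (7)·(7/11) + (9)·(4/11) = 85/11.
route B: (-1)·(7/11) + (6)·(4/11) = 17/11.
route C: (3)·(7/11) + (-1)·(4/11) = 17/11.
The best pure response is route A with expected payoff 85/11.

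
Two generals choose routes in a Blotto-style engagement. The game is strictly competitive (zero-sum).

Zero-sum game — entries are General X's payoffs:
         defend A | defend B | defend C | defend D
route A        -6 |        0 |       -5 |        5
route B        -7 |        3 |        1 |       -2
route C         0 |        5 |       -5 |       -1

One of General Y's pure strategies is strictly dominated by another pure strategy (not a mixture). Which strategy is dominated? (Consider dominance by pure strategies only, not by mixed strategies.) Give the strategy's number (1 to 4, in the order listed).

2

General Y prefers columns that give General X less. Compare defend B with defend A: -6 < 0, -7 < 3, 0 < 5.
So defend A strictly dominates defend B for General Y; defend B is strictly dominated.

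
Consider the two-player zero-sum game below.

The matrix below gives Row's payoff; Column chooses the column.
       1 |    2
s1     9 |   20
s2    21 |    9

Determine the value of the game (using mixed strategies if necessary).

Row minima are 9 and 9, so Row's maximin is 9; column maxima are 21 and 20, so Column's minimax is 20. These differ, so the equilibrium is in mixed strategies.
Let Row play s1 with probability p. Column is indifferent when 9p + 21(1−p) = 20p + 9(1−p), giving p = 12/23.
Let Column play 1 with probability q. Row is indifferent when 9q + 20(1−q) = 21q + 9(1−q), giving q = 11/23.
The value is 9·(11/23) + (20)·(12/23) = 339/23.

339/23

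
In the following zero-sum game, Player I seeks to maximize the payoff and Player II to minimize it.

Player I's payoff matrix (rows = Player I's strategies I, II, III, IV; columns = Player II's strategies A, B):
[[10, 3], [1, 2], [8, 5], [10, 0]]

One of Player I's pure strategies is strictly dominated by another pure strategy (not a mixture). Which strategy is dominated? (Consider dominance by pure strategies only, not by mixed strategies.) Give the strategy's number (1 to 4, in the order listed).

Compare II with I: 10 > 1, 3 > 2.
So I strictly dominates II for Player I; II is strictly dominated.

2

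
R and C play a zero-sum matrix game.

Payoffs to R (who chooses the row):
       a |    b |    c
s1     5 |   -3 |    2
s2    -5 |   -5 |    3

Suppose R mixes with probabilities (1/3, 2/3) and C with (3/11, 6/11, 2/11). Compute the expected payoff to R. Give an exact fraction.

-7/3

Against (3/11, 6/11, 2/11), each row's expected payoff is s1: 1/11; s2: -39/11.
Taking the (1/3, 2/3)-weighted average: (1/3)·(1/11) + (2/3)·(-39/11) = -7/3.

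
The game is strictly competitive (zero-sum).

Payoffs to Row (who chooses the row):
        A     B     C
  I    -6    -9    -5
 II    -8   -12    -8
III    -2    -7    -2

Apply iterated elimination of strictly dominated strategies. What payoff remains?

-7

Column A is strictly dominated by B for Column (-9<-6, -12<-8, -7<-2); eliminate A.
Row I is strictly dominated by row III (-7>-9, -2>-5); eliminate I.
Row II is strictly dominated by row III (-7>-12, -2>-8); eliminate II.
Column C is strictly dominated by B for Column (-7<-2); eliminate C.
Only (III, B) remains, with payoff -7.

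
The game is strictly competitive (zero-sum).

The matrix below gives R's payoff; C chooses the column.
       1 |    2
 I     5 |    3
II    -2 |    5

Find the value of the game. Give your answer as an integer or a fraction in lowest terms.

Row minima are 3 and -2, so R's maximin is 3; column maxima are 5 and 5, so C's minimax is 5. These differ, so the equilibrium is in mixed strategies.
Let R play I with probability p. C is indifferent when 5p − 2(1−p) = 3p + 5(1−p), giving p = 7/9.
Let C play 1 with probability q. R is indifferent when 5q + 3(1−q) = −2q + 5(1−q), giving q = 2/9.
The value is 5·(2/9) + (3)·(7/9) = 31/9.

31/9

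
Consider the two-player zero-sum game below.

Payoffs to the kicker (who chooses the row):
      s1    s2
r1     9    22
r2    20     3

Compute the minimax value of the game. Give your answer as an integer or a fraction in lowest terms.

Row minima are 9 and 3, so the kicker's maximin is 9; column maxima are 20 and 22, so the goalkeeper's minimax is 20. These differ, so the equilibrium is in mixed strategies.
Let the kicker play r1 with probability p. The goalkeeper is indifferent when 9p + 20(1−p) = 22p + 3(1−p), giving p = 17/30.
Let the goalkeeper play s1 with probability q. The kicker is indifferent when 9q + 22(1−q) = 20q + 3(1−q), giving q = 19/30.
The value is 9·(19/30) + (22)·(11/30) = 413/30.

413/30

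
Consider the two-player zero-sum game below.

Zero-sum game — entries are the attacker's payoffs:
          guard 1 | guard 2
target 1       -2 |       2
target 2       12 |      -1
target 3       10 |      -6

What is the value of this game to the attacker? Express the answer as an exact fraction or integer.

22/17

Row target 3 is strictly dominated by row target 2, so the attacker never plays it.
The remaining 2×2 game on (target 1, target 2) × (guard 1, guard 2) has no saddle point. Let the attacker play target 1 with probability p; indifference gives −2p + 12(1−p) = 2p − (1−p), so p = 13/17.
Similarly the defender's optimal q on guard 1 is 3/17, and the value is -2·(3/17) + (2)·(14/17) = 22/17.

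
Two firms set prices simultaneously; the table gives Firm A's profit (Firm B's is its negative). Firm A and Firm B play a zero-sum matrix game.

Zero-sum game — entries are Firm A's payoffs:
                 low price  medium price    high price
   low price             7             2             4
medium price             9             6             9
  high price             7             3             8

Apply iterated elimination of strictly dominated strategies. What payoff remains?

Row high price is strictly dominated by row medium price (9>7, 6>3, 9>8); eliminate high price.
Row low price is strictly dominated by row medium price (9>7, 6>2, 9>4); eliminate low price.
Column high price is strictly dominated by medium price for Firm B (6<9); eliminate high price.
Column low price is strictly dominated by medium price for Firm B (6<9); eliminate low price.
Only (medium price, medium price) remains, with payoff 6.

6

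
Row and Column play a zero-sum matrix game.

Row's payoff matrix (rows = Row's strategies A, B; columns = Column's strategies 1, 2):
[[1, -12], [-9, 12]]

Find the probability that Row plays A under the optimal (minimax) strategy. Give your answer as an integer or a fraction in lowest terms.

Row minima are -12 and -9, so Row's maximin is -9; column maxima are 1 and 12, so Column's minimax is 1. These differ, so the equilibrium is in mixed strategies.
Let Row play A with probability p. Column is indifferent when p − 9(1−p) = −12p + 12(1−p), giving p = 21/34.

21/34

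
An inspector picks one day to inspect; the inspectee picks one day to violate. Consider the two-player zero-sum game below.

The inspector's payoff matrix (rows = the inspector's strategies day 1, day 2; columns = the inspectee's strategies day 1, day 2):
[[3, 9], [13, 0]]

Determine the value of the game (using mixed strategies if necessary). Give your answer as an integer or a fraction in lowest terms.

117/19

Row minima are 3 and 0, so the inspector's maximin is 3; column maxima are 13 and 9, so the inspectee's minimax is 9. These differ, so the equilibrium is in mixed strategies.
Let the inspector play day 1 with probability p. The inspectee is indifferent when 3p + 13(1−p) = 9p, giving p = 13/19.
Let the inspectee play day 1 with probability q. The inspector is indifferent when 3q + 9(1−q) = 13q, giving q = 9/19.
The value is 3·(9/19) + (9)·(10/19) = 117/19.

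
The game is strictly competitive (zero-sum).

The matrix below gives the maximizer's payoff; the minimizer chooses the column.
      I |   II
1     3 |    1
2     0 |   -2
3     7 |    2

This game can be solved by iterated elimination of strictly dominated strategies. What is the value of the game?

2

Row 1 is strictly dominated by row 3 (7>3, 2>1); eliminate 1.
Column I is strictly dominated by II for the minimizer (-2<0, 2<7); eliminate I.
Row 2 is strictly dominated by row 3 (2>-2); eliminate 2.
Only (3, II) remains, with payoff 2.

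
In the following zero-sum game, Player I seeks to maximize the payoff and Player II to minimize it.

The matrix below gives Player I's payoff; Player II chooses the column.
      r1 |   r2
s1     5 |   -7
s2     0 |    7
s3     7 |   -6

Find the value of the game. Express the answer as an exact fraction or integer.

49/20

Row s1 is strictly dominated by row s3, so Player I never plays it.
The remaining 2×2 game on (s2, s3) × (r1, r2) has no saddle point. Let Player I play s2 with probability p; indifference gives 7(1−p) = 7p − 6(1−p), so p = 13/20.
Similarly Player II's optimal q on r1 is 13/20, and the value is 0·(13/20) + (7)·(7/20) = 49/20.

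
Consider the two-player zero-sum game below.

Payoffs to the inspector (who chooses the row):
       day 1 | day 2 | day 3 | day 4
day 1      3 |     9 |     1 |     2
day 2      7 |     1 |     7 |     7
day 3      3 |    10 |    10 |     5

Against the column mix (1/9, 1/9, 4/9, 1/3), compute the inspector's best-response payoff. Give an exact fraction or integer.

day 1: (3)·(1/9) + (9)·(1/9) + (1)·(4/9) + (2)·(1/3) = 22/9.
day 2: (7)·(1/9) + (1)·(1/9) + (7)·(4/9) + (7)·(1/3) = 19/3.
day 3: (3)·(1/9) + (10)·(1/9) + (10)·(4/9) + (5)·(1/3) = 68/9.
The best pure response is day 3 with expected payoff 68/9.

68/9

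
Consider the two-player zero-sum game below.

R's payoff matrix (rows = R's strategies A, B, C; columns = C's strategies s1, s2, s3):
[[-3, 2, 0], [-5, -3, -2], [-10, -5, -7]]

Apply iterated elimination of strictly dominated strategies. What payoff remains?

Row C is strictly dominated by row A (-3>-10, 2>-5, 0>-7); eliminate C.
Column s3 is strictly dominated by s1 for C (-3<0, -5<-2); eliminate s3.
Row B is strictly dominated by row A (-3>-5, 2>-3); eliminate B.
Column s2 is strictly dominated by s1 for C (-3<2); eliminate s2.
Only (A, s1) remains, with payoff -3.

-3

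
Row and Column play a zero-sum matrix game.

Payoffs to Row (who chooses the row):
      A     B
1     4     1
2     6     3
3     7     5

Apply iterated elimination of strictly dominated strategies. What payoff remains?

Row 1 is strictly dominated by row 2 (6>4, 3>1); eliminate 1.
Column A is strictly dominated by B for Column (3<6, 5<7); eliminate A.
Row 2 is strictly dominated by row 3 (5>3); eliminate 2.
Only (3, B) remains, with payoff 5.

5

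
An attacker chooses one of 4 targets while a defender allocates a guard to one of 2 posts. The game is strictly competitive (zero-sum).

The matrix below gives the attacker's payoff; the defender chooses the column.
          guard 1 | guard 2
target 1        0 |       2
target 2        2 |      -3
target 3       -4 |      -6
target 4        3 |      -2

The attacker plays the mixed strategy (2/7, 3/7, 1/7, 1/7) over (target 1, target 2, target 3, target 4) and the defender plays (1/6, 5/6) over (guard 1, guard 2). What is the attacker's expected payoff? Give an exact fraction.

-10/7

Against (1/6, 5/6), each row's expected payoff is target 1: 5/3; target 2: -13/6; target 3: -17/3; target 4: -7/6.
Taking the (2/7, 3/7, 1/7, 1/7)-weighted average: (2/7)·(5/3) + (3/7)·(-13/6) + (1/7)·(-17/3) + (1/7)·(-7/6) = -10/7.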